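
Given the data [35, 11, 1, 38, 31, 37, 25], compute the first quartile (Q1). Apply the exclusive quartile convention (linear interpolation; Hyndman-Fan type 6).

11

Step 1: Sort the data: [1, 11, 25, 31, 35, 37, 38]
Step 2: n = 7
Step 3: Using the exclusive quartile method:
  Q1 = 11
  Q2 (median) = 31
  Q3 = 37
  IQR = Q3 - Q1 = 37 - 11 = 26
Step 4: Q1 = 11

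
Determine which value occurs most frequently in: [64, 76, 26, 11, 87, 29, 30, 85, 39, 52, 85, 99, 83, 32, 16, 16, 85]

85

Step 1: Count the frequency of each value:
  11: appears 1 time(s)
  16: appears 2 time(s)
  26: appears 1 time(s)
  29: appears 1 time(s)
  30: appears 1 time(s)
  32: appears 1 time(s)
  39: appears 1 time(s)
  52: appears 1 time(s)
  64: appears 1 time(s)
  76: appears 1 time(s)
  83: appears 1 time(s)
  85: appears 3 time(s)
  87: appears 1 time(s)
  99: appears 1 time(s)
Step 2: The value 85 appears most frequently (3 times).
Step 3: Mode = 85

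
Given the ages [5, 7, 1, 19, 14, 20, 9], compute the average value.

10.7143

Step 1: Sum all values: 5 + 7 + 1 + 19 + 14 + 20 + 9 = 75
Step 2: Count the number of values: n = 7
Step 3: Mean = sum / n = 75 / 7 = 10.7143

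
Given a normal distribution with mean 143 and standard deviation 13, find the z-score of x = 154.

0.8462

Step 1: Recall the z-score formula: z = (x - mu) / sigma
Step 2: Substitute values: z = (154 - 143) / 13
Step 3: z = 11 / 13 = 0.8462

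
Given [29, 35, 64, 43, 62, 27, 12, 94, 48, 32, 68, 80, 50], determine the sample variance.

542.7692

Step 1: Compute the mean: (29 + 35 + 64 + 43 + 62 + 27 + 12 + 94 + 48 + 32 + 68 + 80 + 50) / 13 = 49.5385
Step 2: Compute squared deviations from the mean:
  (29 - 49.5385)^2 = 421.8284
  (35 - 49.5385)^2 = 211.3669
  (64 - 49.5385)^2 = 209.1361
  (43 - 49.5385)^2 = 42.7515
  (62 - 49.5385)^2 = 155.2899
  (27 - 49.5385)^2 = 507.9822
  (12 - 49.5385)^2 = 1409.1361
  (94 - 49.5385)^2 = 1976.8284
  (48 - 49.5385)^2 = 2.3669
  (32 - 49.5385)^2 = 307.5976
  (68 - 49.5385)^2 = 340.8284
  (80 - 49.5385)^2 = 927.9053
  (50 - 49.5385)^2 = 0.213
Step 3: Sum of squared deviations = 6513.2308
Step 4: Sample variance = 6513.2308 / 12 = 542.7692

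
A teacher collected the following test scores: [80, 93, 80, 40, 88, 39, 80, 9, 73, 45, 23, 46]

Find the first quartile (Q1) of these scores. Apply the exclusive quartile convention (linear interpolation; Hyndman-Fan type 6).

39.25

Step 1: Sort the data: [9, 23, 39, 40, 45, 46, 73, 80, 80, 80, 88, 93]
Step 2: n = 12
Step 3: Using the exclusive quartile method:
  Q1 = 39.25
  Q2 (median) = 59.5
  Q3 = 80
  IQR = Q3 - Q1 = 80 - 39.25 = 40.75
Step 4: Q1 = 39.25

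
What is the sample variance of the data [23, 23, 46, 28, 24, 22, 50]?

142.1429

Step 1: Compute the mean: (23 + 23 + 46 + 28 + 24 + 22 + 50) / 7 = 30.8571
Step 2: Compute squared deviations from the mean:
  (23 - 30.8571)^2 = 61.7347
  (23 - 30.8571)^2 = 61.7347
  (46 - 30.8571)^2 = 229.3061
  (28 - 30.8571)^2 = 8.1633
  (24 - 30.8571)^2 = 47.0204
  (22 - 30.8571)^2 = 78.449
  (50 - 30.8571)^2 = 366.449
Step 3: Sum of squared deviations = 852.8571
Step 4: Sample variance = 852.8571 / 6 = 142.1429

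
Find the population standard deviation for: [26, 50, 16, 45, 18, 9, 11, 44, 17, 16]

14.5382

Step 1: Compute the mean: 25.2
Step 2: Sum of squared deviations from the mean: 2113.6
Step 3: Population variance = 2113.6 / 10 = 211.36
Step 4: Standard deviation = sqrt(211.36) = 14.5382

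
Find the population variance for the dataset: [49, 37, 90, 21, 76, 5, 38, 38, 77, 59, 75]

637.686

Step 1: Compute the mean: (49 + 37 + 90 + 21 + 76 + 5 + 38 + 38 + 77 + 59 + 75) / 11 = 51.3636
Step 2: Compute squared deviations from the mean:
  (49 - 51.3636)^2 = 5.5868
  (37 - 51.3636)^2 = 206.314
  (90 - 51.3636)^2 = 1492.7686
  (21 - 51.3636)^2 = 921.9504
  (76 - 51.3636)^2 = 606.9504
  (5 - 51.3636)^2 = 2149.5868
  (38 - 51.3636)^2 = 178.5868
  (38 - 51.3636)^2 = 178.5868
  (77 - 51.3636)^2 = 657.2231
  (59 - 51.3636)^2 = 58.314
  (75 - 51.3636)^2 = 558.6777
Step 3: Sum of squared deviations = 7014.5455
Step 4: Population variance = 7014.5455 / 11 = 637.686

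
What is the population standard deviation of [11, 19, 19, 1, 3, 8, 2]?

7.1114

Step 1: Compute the mean: 9
Step 2: Sum of squared deviations from the mean: 354
Step 3: Population variance = 354 / 7 = 50.5714
Step 4: Standard deviation = sqrt(50.5714) = 7.1114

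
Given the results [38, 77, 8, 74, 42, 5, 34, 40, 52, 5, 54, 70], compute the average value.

41.5833

Step 1: Sum all values: 38 + 77 + 8 + 74 + 42 + 5 + 34 + 40 + 52 + 5 + 54 + 70 = 499
Step 2: Count the number of values: n = 12
Step 3: Mean = sum / n = 499 / 12 = 41.5833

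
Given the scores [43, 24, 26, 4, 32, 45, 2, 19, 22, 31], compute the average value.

24.8

Step 1: Sum all values: 43 + 24 + 26 + 4 + 32 + 45 + 2 + 19 + 22 + 31 = 248
Step 2: Count the number of values: n = 10
Step 3: Mean = sum / n = 248 / 10 = 24.8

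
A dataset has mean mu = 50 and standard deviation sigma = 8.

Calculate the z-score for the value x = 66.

2

Step 1: Recall the z-score formula: z = (x - mu) / sigma
Step 2: Substitute values: z = (66 - 50) / 8
Step 3: z = 16 / 8 = 2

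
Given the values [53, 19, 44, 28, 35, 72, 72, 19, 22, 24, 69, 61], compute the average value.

43.1667

Step 1: Sum all values: 53 + 19 + 44 + 28 + 35 + 72 + 72 + 19 + 22 + 24 + 69 + 61 = 518
Step 2: Count the number of values: n = 12
Step 3: Mean = sum / n = 518 / 12 = 43.1667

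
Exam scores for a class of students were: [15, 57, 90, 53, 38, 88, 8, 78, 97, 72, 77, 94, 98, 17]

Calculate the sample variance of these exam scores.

1031.0769

Step 1: Compute the mean: (15 + 57 + 90 + 53 + 38 + 88 + 8 + 78 + 97 + 72 + 77 + 94 + 98 + 17) / 14 = 63
Step 2: Compute squared deviations from the mean:
  (15 - 63)^2 = 2304
  (57 - 63)^2 = 36
  (90 - 63)^2 = 729
  (53 - 63)^2 = 100
  (38 - 63)^2 = 625
  (88 - 63)^2 = 625
  (8 - 63)^2 = 3025
  (78 - 63)^2 = 225
  (97 - 63)^2 = 1156
  (72 - 63)^2 = 81
  (77 - 63)^2 = 196
  (94 - 63)^2 = 961
  (98 - 63)^2 = 1225
  (17 - 63)^2 = 2116
Step 3: Sum of squared deviations = 13404
Step 4: Sample variance = 13404 / 13 = 1031.0769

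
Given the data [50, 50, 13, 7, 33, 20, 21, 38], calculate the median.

27

Step 1: Sort the data in ascending order: [7, 13, 20, 21, 33, 38, 50, 50]
Step 2: The number of values is n = 8.
Step 3: Since n is even, the median is the average of positions 4 and 5:
  Median = (21 + 33) / 2 = 27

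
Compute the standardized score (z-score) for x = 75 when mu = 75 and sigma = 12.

0

Step 1: Recall the z-score formula: z = (x - mu) / sigma
Step 2: Substitute values: z = (75 - 75) / 12
Step 3: z = 0 / 12 = 0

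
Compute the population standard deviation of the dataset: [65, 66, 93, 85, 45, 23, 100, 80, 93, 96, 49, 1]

30.1035

Step 1: Compute the mean: 66.3333
Step 2: Sum of squared deviations from the mean: 10874.6667
Step 3: Population variance = 10874.6667 / 12 = 906.2222
Step 4: Standard deviation = sqrt(906.2222) = 30.1035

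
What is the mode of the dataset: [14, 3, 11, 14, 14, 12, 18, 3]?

14

Step 1: Count the frequency of each value:
  3: appears 2 time(s)
  11: appears 1 time(s)
  12: appears 1 time(s)
  14: appears 3 time(s)
  18: appears 1 time(s)
Step 2: The value 14 appears most frequently (3 times).
Step 3: Mode = 14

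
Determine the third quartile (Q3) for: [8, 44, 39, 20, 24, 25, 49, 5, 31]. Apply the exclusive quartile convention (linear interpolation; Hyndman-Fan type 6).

41.5

Step 1: Sort the data: [5, 8, 20, 24, 25, 31, 39, 44, 49]
Step 2: n = 9
Step 3: Using the exclusive quartile method:
  Q1 = 14
  Q2 (median) = 25
  Q3 = 41.5
  IQR = Q3 - Q1 = 41.5 - 14 = 27.5
Step 4: Q3 = 41.5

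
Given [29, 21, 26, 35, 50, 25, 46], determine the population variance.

104.9796

Step 1: Compute the mean: (29 + 21 + 26 + 35 + 50 + 25 + 46) / 7 = 33.1429
Step 2: Compute squared deviations from the mean:
  (29 - 33.1429)^2 = 17.1633
  (21 - 33.1429)^2 = 147.449
  (26 - 33.1429)^2 = 51.0204
  (35 - 33.1429)^2 = 3.449
  (50 - 33.1429)^2 = 284.1633
  (25 - 33.1429)^2 = 66.3061
  (46 - 33.1429)^2 = 165.3061
Step 3: Sum of squared deviations = 734.8571
Step 4: Population variance = 734.8571 / 7 = 104.9796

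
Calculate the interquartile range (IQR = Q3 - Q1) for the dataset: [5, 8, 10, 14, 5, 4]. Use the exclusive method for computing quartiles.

6.25

Step 1: Sort the data: [4, 5, 5, 8, 10, 14]
Step 2: n = 6
Step 3: Using the exclusive quartile method:
  Q1 = 4.75
  Q2 (median) = 6.5
  Q3 = 11
  IQR = Q3 - Q1 = 11 - 4.75 = 6.25
Step 4: IQR = 6.25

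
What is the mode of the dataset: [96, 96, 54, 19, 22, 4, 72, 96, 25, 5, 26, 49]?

96

Step 1: Count the frequency of each value:
  4: appears 1 time(s)
  5: appears 1 time(s)
  19: appears 1 time(s)
  22: appears 1 time(s)
  25: appears 1 time(s)
  26: appears 1 time(s)
  49: appears 1 time(s)
  54: appears 1 time(s)
  72: appears 1 time(s)
  96: appears 3 time(s)
Step 2: The value 96 appears most frequently (3 times).
Step 3: Mode = 96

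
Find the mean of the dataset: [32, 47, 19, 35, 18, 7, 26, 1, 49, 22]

25.6

Step 1: Sum all values: 32 + 47 + 19 + 35 + 18 + 7 + 26 + 1 + 49 + 22 = 256
Step 2: Count the number of values: n = 10
Step 3: Mean = sum / n = 256 / 10 = 25.6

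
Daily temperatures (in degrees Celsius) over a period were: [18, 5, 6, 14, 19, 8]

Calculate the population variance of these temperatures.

31.5556

Step 1: Compute the mean: (18 + 5 + 6 + 14 + 19 + 8) / 6 = 11.6667
Step 2: Compute squared deviations from the mean:
  (18 - 11.6667)^2 = 40.1111
  (5 - 11.6667)^2 = 44.4444
  (6 - 11.6667)^2 = 32.1111
  (14 - 11.6667)^2 = 5.4444
  (19 - 11.6667)^2 = 53.7778
  (8 - 11.6667)^2 = 13.4444
Step 3: Sum of squared deviations = 189.3333
Step 4: Population variance = 189.3333 / 6 = 31.5556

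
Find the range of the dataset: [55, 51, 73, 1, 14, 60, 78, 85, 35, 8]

84

Step 1: Identify the maximum value: max = 85
Step 2: Identify the minimum value: min = 1
Step 3: Range = max - min = 85 - 1 = 84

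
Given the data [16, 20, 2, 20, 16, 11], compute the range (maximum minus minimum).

18

Step 1: Identify the maximum value: max = 20
Step 2: Identify the minimum value: min = 2
Step 3: Range = max - min = 20 - 2 = 18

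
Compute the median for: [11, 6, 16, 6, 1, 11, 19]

11

Step 1: Sort the data in ascending order: [1, 6, 6, 11, 11, 16, 19]
Step 2: The number of values is n = 7.
Step 3: Since n is odd, the median is the middle value at position 4: 11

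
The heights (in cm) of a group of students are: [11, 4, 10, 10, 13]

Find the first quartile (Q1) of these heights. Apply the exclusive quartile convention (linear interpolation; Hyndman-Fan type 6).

7

Step 1: Sort the data: [4, 10, 10, 11, 13]
Step 2: n = 5
Step 3: Using the exclusive quartile method:
  Q1 = 7
  Q2 (median) = 10
  Q3 = 12
  IQR = Q3 - Q1 = 12 - 7 = 5
Step 4: Q1 = 7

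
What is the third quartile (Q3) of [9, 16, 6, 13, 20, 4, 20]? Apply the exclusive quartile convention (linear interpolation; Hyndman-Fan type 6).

20

Step 1: Sort the data: [4, 6, 9, 13, 16, 20, 20]
Step 2: n = 7
Step 3: Using the exclusive quartile method:
  Q1 = 6
  Q2 (median) = 13
  Q3 = 20
  IQR = Q3 - Q1 = 20 - 6 = 14
Step 4: Q3 = 20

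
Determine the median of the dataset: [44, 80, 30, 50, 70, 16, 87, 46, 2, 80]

48

Step 1: Sort the data in ascending order: [2, 16, 30, 44, 46, 50, 70, 80, 80, 87]
Step 2: The number of values is n = 10.
Step 3: Since n is even, the median is the average of positions 5 and 6:
  Median = (46 + 50) / 2 = 48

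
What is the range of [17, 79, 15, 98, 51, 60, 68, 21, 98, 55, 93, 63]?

83

Step 1: Identify the maximum value: max = 98
Step 2: Identify the minimum value: min = 15
Step 3: Range = max - min = 98 - 15 = 83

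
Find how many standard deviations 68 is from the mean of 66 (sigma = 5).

0.4

Step 1: Recall the z-score formula: z = (x - mu) / sigma
Step 2: Substitute values: z = (68 - 66) / 5
Step 3: z = 2 / 5 = 0.4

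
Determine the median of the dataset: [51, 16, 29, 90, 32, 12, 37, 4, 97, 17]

30.5

Step 1: Sort the data in ascending order: [4, 12, 16, 17, 29, 32, 37, 51, 90, 97]
Step 2: The number of values is n = 10.
Step 3: Since n is even, the median is the average of positions 5 and 6:
  Median = (29 + 32) / 2 = 30.5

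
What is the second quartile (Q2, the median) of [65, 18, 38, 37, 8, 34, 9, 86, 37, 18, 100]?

37

Step 1: Sort the data: [8, 9, 18, 18, 34, 37, 37, 38, 65, 86, 100]
Step 2: n = 11
Step 3: Q2 is the median. Since n is odd, it is the middle value at position 6: 37
Step 4: Q2 = 37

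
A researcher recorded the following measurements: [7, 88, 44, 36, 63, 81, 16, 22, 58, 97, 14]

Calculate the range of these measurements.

90

Step 1: Identify the maximum value: max = 97
Step 2: Identify the minimum value: min = 7
Step 3: Range = max - min = 97 - 7 = 90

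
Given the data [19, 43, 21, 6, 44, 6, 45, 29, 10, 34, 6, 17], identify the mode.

6

Step 1: Count the frequency of each value:
  6: appears 3 time(s)
  10: appears 1 time(s)
  17: appears 1 time(s)
  19: appears 1 time(s)
  21: appears 1 time(s)
  29: appears 1 time(s)
  34: appears 1 time(s)
  43: appears 1 time(s)
  44: appears 1 time(s)
  45: appears 1 time(s)
Step 2: The value 6 appears most frequently (3 times).
Step 3: Mode = 6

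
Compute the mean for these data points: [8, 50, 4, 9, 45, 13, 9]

19.7143

Step 1: Sum all values: 8 + 50 + 4 + 9 + 45 + 13 + 9 = 138
Step 2: Count the number of values: n = 7
Step 3: Mean = sum / n = 138 / 7 = 19.7143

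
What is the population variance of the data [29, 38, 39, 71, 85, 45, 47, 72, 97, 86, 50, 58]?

443.1875

Step 1: Compute the mean: (29 + 38 + 39 + 71 + 85 + 45 + 47 + 72 + 97 + 86 + 50 + 58) / 12 = 59.75
Step 2: Compute squared deviations from the mean:
  (29 - 59.75)^2 = 945.5625
  (38 - 59.75)^2 = 473.0625
  (39 - 59.75)^2 = 430.5625
  (71 - 59.75)^2 = 126.5625
  (85 - 59.75)^2 = 637.5625
  (45 - 59.75)^2 = 217.5625
  (47 - 59.75)^2 = 162.5625
  (72 - 59.75)^2 = 150.0625
  (97 - 59.75)^2 = 1387.5625
  (86 - 59.75)^2 = 689.0625
  (50 - 59.75)^2 = 95.0625
  (58 - 59.75)^2 = 3.0625
Step 3: Sum of squared deviations = 5318.25
Step 4: Population variance = 5318.25 / 12 = 443.1875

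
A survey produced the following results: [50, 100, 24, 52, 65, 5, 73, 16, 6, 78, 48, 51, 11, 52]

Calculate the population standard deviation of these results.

28.0623

Step 1: Compute the mean: 45.0714
Step 2: Sum of squared deviations from the mean: 11024.9286
Step 3: Population variance = 11024.9286 / 14 = 787.4949
Step 4: Standard deviation = sqrt(787.4949) = 28.0623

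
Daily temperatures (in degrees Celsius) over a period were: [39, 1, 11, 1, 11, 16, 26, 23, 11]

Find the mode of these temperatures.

11

Step 1: Count the frequency of each value:
  1: appears 2 time(s)
  11: appears 3 time(s)
  16: appears 1 time(s)
  23: appears 1 time(s)
  26: appears 1 time(s)
  39: appears 1 time(s)
Step 2: The value 11 appears most frequently (3 times).
Step 3: Mode = 11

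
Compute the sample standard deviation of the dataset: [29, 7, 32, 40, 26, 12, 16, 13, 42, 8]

13.0149

Step 1: Compute the mean: 22.5
Step 2: Sum of squared deviations from the mean: 1524.5
Step 3: Sample variance = 1524.5 / 9 = 169.3889
Step 4: Standard deviation = sqrt(169.3889) = 13.0149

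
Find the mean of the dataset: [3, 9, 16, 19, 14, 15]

12.6667

Step 1: Sum all values: 3 + 9 + 16 + 19 + 14 + 15 = 76
Step 2: Count the number of values: n = 6
Step 3: Mean = sum / n = 76 / 6 = 12.6667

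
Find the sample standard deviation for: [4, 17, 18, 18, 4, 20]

7.4229

Step 1: Compute the mean: 13.5
Step 2: Sum of squared deviations from the mean: 275.5
Step 3: Sample variance = 275.5 / 5 = 55.1
Step 4: Standard deviation = sqrt(55.1) = 7.4229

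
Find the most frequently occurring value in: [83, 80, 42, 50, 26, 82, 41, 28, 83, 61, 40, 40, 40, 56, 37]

40

Step 1: Count the frequency of each value:
  26: appears 1 time(s)
  28: appears 1 time(s)
  37: appears 1 time(s)
  40: appears 3 time(s)
  41: appears 1 time(s)
  42: appears 1 time(s)
  50: appears 1 time(s)
  56: appears 1 time(s)
  61: appears 1 time(s)
  80: appears 1 time(s)
  82: appears 1 time(s)
  83: appears 2 time(s)
Step 2: The value 40 appears most frequently (3 times).
Step 3: Mode = 40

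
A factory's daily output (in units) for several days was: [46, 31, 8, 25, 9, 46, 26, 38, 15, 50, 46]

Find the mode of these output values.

46

Step 1: Count the frequency of each value:
  8: appears 1 time(s)
  9: appears 1 time(s)
  15: appears 1 time(s)
  25: appears 1 time(s)
  26: appears 1 time(s)
  31: appears 1 time(s)
  38: appears 1 time(s)
  46: appears 3 time(s)
  50: appears 1 time(s)
Step 2: The value 46 appears most frequently (3 times).
Step 3: Mode = 46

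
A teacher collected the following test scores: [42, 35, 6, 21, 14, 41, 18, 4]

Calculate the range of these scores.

38

Step 1: Identify the maximum value: max = 42
Step 2: Identify the minimum value: min = 4
Step 3: Range = max - min = 42 - 4 = 38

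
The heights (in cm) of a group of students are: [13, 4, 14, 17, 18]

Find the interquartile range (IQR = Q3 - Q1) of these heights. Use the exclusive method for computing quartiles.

9

Step 1: Sort the data: [4, 13, 14, 17, 18]
Step 2: n = 5
Step 3: Using the exclusive quartile method:
  Q1 = 8.5
  Q2 (median) = 14
  Q3 = 17.5
  IQR = Q3 - Q1 = 17.5 - 8.5 = 9
Step 4: IQR = 9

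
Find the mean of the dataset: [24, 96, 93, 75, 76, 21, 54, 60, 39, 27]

56.5

Step 1: Sum all values: 24 + 96 + 93 + 75 + 76 + 21 + 54 + 60 + 39 + 27 = 565
Step 2: Count the number of values: n = 10
Step 3: Mean = sum / n = 565 / 10 = 56.5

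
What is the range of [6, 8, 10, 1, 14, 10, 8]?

13

Step 1: Identify the maximum value: max = 14
Step 2: Identify the minimum value: min = 1
Step 3: Range = max - min = 14 - 1 = 13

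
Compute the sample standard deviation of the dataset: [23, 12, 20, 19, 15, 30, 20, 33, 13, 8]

7.8606

Step 1: Compute the mean: 19.3
Step 2: Sum of squared deviations from the mean: 556.1
Step 3: Sample variance = 556.1 / 9 = 61.7889
Step 4: Standard deviation = sqrt(61.7889) = 7.8606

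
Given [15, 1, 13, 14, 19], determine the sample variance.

45.8

Step 1: Compute the mean: (15 + 1 + 13 + 14 + 19) / 5 = 12.4
Step 2: Compute squared deviations from the mean:
  (15 - 12.4)^2 = 6.76
  (1 - 12.4)^2 = 129.96
  (13 - 12.4)^2 = 0.36
  (14 - 12.4)^2 = 2.56
  (19 - 12.4)^2 = 43.56
Step 3: Sum of squared deviations = 183.2
Step 4: Sample variance = 183.2 / 4 = 45.8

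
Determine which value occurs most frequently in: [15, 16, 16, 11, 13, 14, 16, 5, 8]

16

Step 1: Count the frequency of each value:
  5: appears 1 time(s)
  8: appears 1 time(s)
  11: appears 1 time(s)
  13: appears 1 time(s)
  14: appears 1 time(s)
  15: appears 1 time(s)
  16: appears 3 time(s)
Step 2: The value 16 appears most frequently (3 times).
Step 3: Mode = 16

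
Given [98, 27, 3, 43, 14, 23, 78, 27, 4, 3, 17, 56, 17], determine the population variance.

810.5562

Step 1: Compute the mean: (98 + 27 + 3 + 43 + 14 + 23 + 78 + 27 + 4 + 3 + 17 + 56 + 17) / 13 = 31.5385
Step 2: Compute squared deviations from the mean:
  (98 - 31.5385)^2 = 4417.1361
  (27 - 31.5385)^2 = 20.5976
  (3 - 31.5385)^2 = 814.4438
  (43 - 31.5385)^2 = 131.3669
  (14 - 31.5385)^2 = 307.5976
  (23 - 31.5385)^2 = 72.9053
  (78 - 31.5385)^2 = 2158.6746
  (27 - 31.5385)^2 = 20.5976
  (4 - 31.5385)^2 = 758.3669
  (3 - 31.5385)^2 = 814.4438
  (17 - 31.5385)^2 = 211.3669
  (56 - 31.5385)^2 = 598.3669
  (17 - 31.5385)^2 = 211.3669
Step 3: Sum of squared deviations = 10537.2308
Step 4: Population variance = 10537.2308 / 13 = 810.5562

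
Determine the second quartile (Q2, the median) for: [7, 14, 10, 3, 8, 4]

7.5

Step 1: Sort the data: [3, 4, 7, 8, 10, 14]
Step 2: n = 6
Step 3: Q2 is the median. Since n is even, it is the average of the values at positions 3 and 4:
  Q2 = (7 + 8) / 2 = 7.5
Step 4: Q2 = 7.5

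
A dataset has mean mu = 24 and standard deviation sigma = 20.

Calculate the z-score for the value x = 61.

1.85

Step 1: Recall the z-score formula: z = (x - mu) / sigma
Step 2: Substitute values: z = (61 - 24) / 20
Step 3: z = 37 / 20 = 1.85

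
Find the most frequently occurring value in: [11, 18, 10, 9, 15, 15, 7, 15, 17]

15

Step 1: Count the frequency of each value:
  7: appears 1 time(s)
  9: appears 1 time(s)
  10: appears 1 time(s)
  11: appears 1 time(s)
  15: appears 3 time(s)
  17: appears 1 time(s)
  18: appears 1 time(s)
Step 2: The value 15 appears most frequently (3 times).
Step 3: Mode = 15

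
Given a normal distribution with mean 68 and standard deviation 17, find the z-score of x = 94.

1.5294

Step 1: Recall the z-score formula: z = (x - mu) / sigma
Step 2: Substitute values: z = (94 - 68) / 17
Step 3: z = 26 / 17 = 1.5294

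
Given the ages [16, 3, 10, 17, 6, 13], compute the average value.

10.8333

Step 1: Sum all values: 16 + 3 + 10 + 17 + 6 + 13 = 65
Step 2: Count the number of values: n = 6
Step 3: Mean = sum / n = 65 / 6 = 10.8333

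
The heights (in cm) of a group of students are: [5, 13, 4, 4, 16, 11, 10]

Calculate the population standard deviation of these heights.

4.4078

Step 1: Compute the mean: 9
Step 2: Sum of squared deviations from the mean: 136
Step 3: Population variance = 136 / 7 = 19.4286
Step 4: Standard deviation = sqrt(19.4286) = 4.4078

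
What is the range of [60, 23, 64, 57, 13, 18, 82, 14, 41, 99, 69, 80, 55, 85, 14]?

86

Step 1: Identify the maximum value: max = 99
Step 2: Identify the minimum value: min = 13
Step 3: Range = max - min = 99 - 13 = 86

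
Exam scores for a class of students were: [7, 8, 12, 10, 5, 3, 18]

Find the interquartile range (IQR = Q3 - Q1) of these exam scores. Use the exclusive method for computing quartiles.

7

Step 1: Sort the data: [3, 5, 7, 8, 10, 12, 18]
Step 2: n = 7
Step 3: Using the exclusive quartile method:
  Q1 = 5
  Q2 (median) = 8
  Q3 = 12
  IQR = Q3 - Q1 = 12 - 5 = 7
Step 4: IQR = 7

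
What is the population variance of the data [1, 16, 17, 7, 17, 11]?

35.25

Step 1: Compute the mean: (1 + 16 + 17 + 7 + 17 + 11) / 6 = 11.5
Step 2: Compute squared deviations from the mean:
  (1 - 11.5)^2 = 110.25
  (16 - 11.5)^2 = 20.25
  (17 - 11.5)^2 = 30.25
  (7 - 11.5)^2 = 20.25
  (17 - 11.5)^2 = 30.25
  (11 - 11.5)^2 = 0.25
Step 3: Sum of squared deviations = 211.5
Step 4: Population variance = 211.5 / 6 = 35.25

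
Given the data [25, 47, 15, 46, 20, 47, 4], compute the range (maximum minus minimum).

43

Step 1: Identify the maximum value: max = 47
Step 2: Identify the minimum value: min = 4
Step 3: Range = max - min = 47 - 4 = 43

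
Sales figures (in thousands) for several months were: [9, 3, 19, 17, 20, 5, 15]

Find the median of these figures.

15

Step 1: Sort the data in ascending order: [3, 5, 9, 15, 17, 19, 20]
Step 2: The number of values is n = 7.
Step 3: Since n is odd, the median is the middle value at position 4: 15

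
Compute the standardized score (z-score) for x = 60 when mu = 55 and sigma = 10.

0.5

Step 1: Recall the z-score formula: z = (x - mu) / sigma
Step 2: Substitute values: z = (60 - 55) / 10
Step 3: z = 5 / 10 = 0.5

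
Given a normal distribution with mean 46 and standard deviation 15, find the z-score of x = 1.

-3

Step 1: Recall the z-score formula: z = (x - mu) / sigma
Step 2: Substitute values: z = (1 - 46) / 15
Step 3: z = -45 / 15 = -3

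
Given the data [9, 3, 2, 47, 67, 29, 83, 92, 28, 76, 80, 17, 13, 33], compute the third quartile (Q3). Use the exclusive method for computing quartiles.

77

Step 1: Sort the data: [2, 3, 9, 13, 17, 28, 29, 33, 47, 67, 76, 80, 83, 92]
Step 2: n = 14
Step 3: Using the exclusive quartile method:
  Q1 = 12
  Q2 (median) = 31
  Q3 = 77
  IQR = Q3 - Q1 = 77 - 12 = 65
Step 4: Q3 = 77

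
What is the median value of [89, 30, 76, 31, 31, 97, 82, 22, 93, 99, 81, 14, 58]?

76

Step 1: Sort the data in ascending order: [14, 22, 30, 31, 31, 58, 76, 81, 82, 89, 93, 97, 99]
Step 2: The number of values is n = 13.
Step 3: Since n is odd, the median is the middle value at position 7: 76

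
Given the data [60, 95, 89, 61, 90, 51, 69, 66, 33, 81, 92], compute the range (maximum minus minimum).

62

Step 1: Identify the maximum value: max = 95
Step 2: Identify the minimum value: min = 33
Step 3: Range = max - min = 95 - 33 = 62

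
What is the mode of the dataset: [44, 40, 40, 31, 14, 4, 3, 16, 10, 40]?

40

Step 1: Count the frequency of each value:
  3: appears 1 time(s)
  4: appears 1 time(s)
  10: appears 1 time(s)
  14: appears 1 time(s)
  16: appears 1 time(s)
  31: appears 1 time(s)
  40: appears 3 time(s)
  44: appears 1 time(s)
Step 2: The value 40 appears most frequently (3 times).
Step 3: Mode = 40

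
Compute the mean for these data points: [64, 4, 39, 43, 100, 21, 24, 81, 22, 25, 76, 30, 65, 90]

48.8571

Step 1: Sum all values: 64 + 4 + 39 + 43 + 100 + 21 + 24 + 81 + 22 + 25 + 76 + 30 + 65 + 90 = 684
Step 2: Count the number of values: n = 14
Step 3: Mean = sum / n = 684 / 14 = 48.8571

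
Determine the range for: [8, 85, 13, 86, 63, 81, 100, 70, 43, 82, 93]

92

Step 1: Identify the maximum value: max = 100
Step 2: Identify the minimum value: min = 8
Step 3: Range = max - min = 100 - 8 = 92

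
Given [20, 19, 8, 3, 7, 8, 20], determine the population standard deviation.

6.7067

Step 1: Compute the mean: 12.1429
Step 2: Sum of squared deviations from the mean: 314.8571
Step 3: Population variance = 314.8571 / 7 = 44.9796
Step 4: Standard deviation = sqrt(44.9796) = 6.7067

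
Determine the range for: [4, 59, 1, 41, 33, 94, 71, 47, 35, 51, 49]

93

Step 1: Identify the maximum value: max = 94
Step 2: Identify the minimum value: min = 1
Step 3: Range = max - min = 94 - 1 = 93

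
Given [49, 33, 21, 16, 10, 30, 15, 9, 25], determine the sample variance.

163.8611

Step 1: Compute the mean: (49 + 33 + 21 + 16 + 10 + 30 + 15 + 9 + 25) / 9 = 23.1111
Step 2: Compute squared deviations from the mean:
  (49 - 23.1111)^2 = 670.2346
  (33 - 23.1111)^2 = 97.7901
  (21 - 23.1111)^2 = 4.4568
  (16 - 23.1111)^2 = 50.5679
  (10 - 23.1111)^2 = 171.9012
  (30 - 23.1111)^2 = 47.4568
  (15 - 23.1111)^2 = 65.7901
  (9 - 23.1111)^2 = 199.1235
  (25 - 23.1111)^2 = 3.5679
Step 3: Sum of squared deviations = 1310.8889
Step 4: Sample variance = 1310.8889 / 8 = 163.8611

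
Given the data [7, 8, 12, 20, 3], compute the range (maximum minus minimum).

17

Step 1: Identify the maximum value: max = 20
Step 2: Identify the minimum value: min = 3
Step 3: Range = max - min = 20 - 3 = 17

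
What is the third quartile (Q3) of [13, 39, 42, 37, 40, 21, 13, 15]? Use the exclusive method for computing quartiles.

39.75

Step 1: Sort the data: [13, 13, 15, 21, 37, 39, 40, 42]
Step 2: n = 8
Step 3: Using the exclusive quartile method:
  Q1 = 13.5
  Q2 (median) = 29
  Q3 = 39.75
  IQR = Q3 - Q1 = 39.75 - 13.5 = 26.25
Step 4: Q3 = 39.75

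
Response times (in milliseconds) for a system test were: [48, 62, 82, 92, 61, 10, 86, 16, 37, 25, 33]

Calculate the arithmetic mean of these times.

50.1818

Step 1: Sum all values: 48 + 62 + 82 + 92 + 61 + 10 + 86 + 16 + 37 + 25 + 33 = 552
Step 2: Count the number of values: n = 11
Step 3: Mean = sum / n = 552 / 11 = 50.1818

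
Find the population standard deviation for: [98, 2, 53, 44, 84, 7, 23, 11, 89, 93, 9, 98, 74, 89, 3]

37.8773

Step 1: Compute the mean: 51.8
Step 2: Sum of squared deviations from the mean: 21520.4
Step 3: Population variance = 21520.4 / 15 = 1434.6933
Step 4: Standard deviation = sqrt(1434.6933) = 37.8773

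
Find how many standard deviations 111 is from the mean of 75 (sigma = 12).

3

Step 1: Recall the z-score formula: z = (x - mu) / sigma
Step 2: Substitute values: z = (111 - 75) / 12
Step 3: z = 36 / 12 = 3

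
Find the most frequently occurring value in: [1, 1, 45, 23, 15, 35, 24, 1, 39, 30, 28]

1

Step 1: Count the frequency of each value:
  1: appears 3 time(s)
  15: appears 1 time(s)
  23: appears 1 time(s)
  24: appears 1 time(s)
  28: appears 1 time(s)
  30: appears 1 time(s)
  35: appears 1 time(s)
  39: appears 1 time(s)
  45: appears 1 time(s)
Step 2: The value 1 appears most frequently (3 times).
Step 3: Mode = 1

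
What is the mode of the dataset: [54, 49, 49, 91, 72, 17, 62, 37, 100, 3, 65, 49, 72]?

49

Step 1: Count the frequency of each value:
  3: appears 1 time(s)
  17: appears 1 time(s)
  37: appears 1 time(s)
  49: appears 3 time(s)
  54: appears 1 time(s)
  62: appears 1 time(s)
  65: appears 1 time(s)
  72: appears 2 time(s)
  91: appears 1 time(s)
  100: appears 1 time(s)
Step 2: The value 49 appears most frequently (3 times).
Step 3: Mode = 49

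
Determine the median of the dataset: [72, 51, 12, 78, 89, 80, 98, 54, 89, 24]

75

Step 1: Sort the data in ascending order: [12, 24, 51, 54, 72, 78, 80, 89, 89, 98]
Step 2: The number of values is n = 10.
Step 3: Since n is even, the median is the average of positions 5 and 6:
  Median = (72 + 78) / 2 = 75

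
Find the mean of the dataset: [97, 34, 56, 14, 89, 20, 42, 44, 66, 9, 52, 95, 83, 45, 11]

50.4667

Step 1: Sum all values: 97 + 34 + 56 + 14 + 89 + 20 + 42 + 44 + 66 + 9 + 52 + 95 + 83 + 45 + 11 = 757
Step 2: Count the number of values: n = 15
Step 3: Mean = sum / n = 757 / 15 = 50.4667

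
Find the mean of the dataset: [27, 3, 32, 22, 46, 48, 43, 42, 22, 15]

30

Step 1: Sum all values: 27 + 3 + 32 + 22 + 46 + 48 + 43 + 42 + 22 + 15 = 300
Step 2: Count the number of values: n = 10
Step 3: Mean = sum / n = 300 / 10 = 30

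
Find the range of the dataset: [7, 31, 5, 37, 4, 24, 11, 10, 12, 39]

35

Step 1: Identify the maximum value: max = 39
Step 2: Identify the minimum value: min = 4
Step 3: Range = max - min = 39 - 4 = 35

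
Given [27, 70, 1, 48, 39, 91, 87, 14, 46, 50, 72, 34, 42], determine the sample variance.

713.0256

Step 1: Compute the mean: (27 + 70 + 1 + 48 + 39 + 91 + 87 + 14 + 46 + 50 + 72 + 34 + 42) / 13 = 47.7692
Step 2: Compute squared deviations from the mean:
  (27 - 47.7692)^2 = 431.3609
  (70 - 47.7692)^2 = 494.2071
  (1 - 47.7692)^2 = 2187.3609
  (48 - 47.7692)^2 = 0.0533
  (39 - 47.7692)^2 = 76.8994
  (91 - 47.7692)^2 = 1868.8994
  (87 - 47.7692)^2 = 1539.0533
  (14 - 47.7692)^2 = 1140.3609
  (46 - 47.7692)^2 = 3.1302
  (50 - 47.7692)^2 = 4.9763
  (72 - 47.7692)^2 = 587.1302
  (34 - 47.7692)^2 = 189.5917
  (42 - 47.7692)^2 = 33.284
Step 3: Sum of squared deviations = 8556.3077
Step 4: Sample variance = 8556.3077 / 12 = 713.0256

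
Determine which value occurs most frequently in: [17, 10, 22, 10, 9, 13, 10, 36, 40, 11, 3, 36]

10

Step 1: Count the frequency of each value:
  3: appears 1 time(s)
  9: appears 1 time(s)
  10: appears 3 time(s)
  11: appears 1 time(s)
  13: appears 1 time(s)
  17: appears 1 time(s)
  22: appears 1 time(s)
  36: appears 2 time(s)
  40: appears 1 time(s)
Step 2: The value 10 appears most frequently (3 times).
Step 3: Mode = 10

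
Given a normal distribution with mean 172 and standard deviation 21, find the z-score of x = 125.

-2.2381

Step 1: Recall the z-score formula: z = (x - mu) / sigma
Step 2: Substitute values: z = (125 - 172) / 21
Step 3: z = -47 / 21 = -2.2381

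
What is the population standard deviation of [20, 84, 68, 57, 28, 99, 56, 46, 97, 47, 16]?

27.5015

Step 1: Compute the mean: 56.1818
Step 2: Sum of squared deviations from the mean: 8319.6364
Step 3: Population variance = 8319.6364 / 11 = 756.3306
Step 4: Standard deviation = sqrt(756.3306) = 27.5015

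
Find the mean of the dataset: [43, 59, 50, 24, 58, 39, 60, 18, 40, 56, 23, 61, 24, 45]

42.8571

Step 1: Sum all values: 43 + 59 + 50 + 24 + 58 + 39 + 60 + 18 + 40 + 56 + 23 + 61 + 24 + 45 = 600
Step 2: Count the number of values: n = 14
Step 3: Mean = sum / n = 600 / 14 = 42.8571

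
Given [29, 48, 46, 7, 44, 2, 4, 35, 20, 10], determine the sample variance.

332.0556

Step 1: Compute the mean: (29 + 48 + 46 + 7 + 44 + 2 + 4 + 35 + 20 + 10) / 10 = 24.5
Step 2: Compute squared deviations from the mean:
  (29 - 24.5)^2 = 20.25
  (48 - 24.5)^2 = 552.25
  (46 - 24.5)^2 = 462.25
  (7 - 24.5)^2 = 306.25
  (44 - 24.5)^2 = 380.25
  (2 - 24.5)^2 = 506.25
  (4 - 24.5)^2 = 420.25
  (35 - 24.5)^2 = 110.25
  (20 - 24.5)^2 = 20.25
  (10 - 24.5)^2 = 210.25
Step 3: Sum of squared deviations = 2988.5
Step 4: Sample variance = 2988.5 / 9 = 332.0556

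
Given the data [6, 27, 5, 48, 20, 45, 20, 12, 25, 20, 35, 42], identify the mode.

20

Step 1: Count the frequency of each value:
  5: appears 1 time(s)
  6: appears 1 time(s)
  12: appears 1 time(s)
  20: appears 3 time(s)
  25: appears 1 time(s)
  27: appears 1 time(s)
  35: appears 1 time(s)
  42: appears 1 time(s)
  45: appears 1 time(s)
  48: appears 1 time(s)
Step 2: The value 20 appears most frequently (3 times).
Step 3: Mode = 20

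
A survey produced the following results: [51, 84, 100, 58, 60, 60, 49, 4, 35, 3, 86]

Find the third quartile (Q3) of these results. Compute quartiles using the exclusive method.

84

Step 1: Sort the data: [3, 4, 35, 49, 51, 58, 60, 60, 84, 86, 100]
Step 2: n = 11
Step 3: Using the exclusive quartile method:
  Q1 = 35
  Q2 (median) = 58
  Q3 = 84
  IQR = Q3 - Q1 = 84 - 35 = 49
Step 4: Q3 = 84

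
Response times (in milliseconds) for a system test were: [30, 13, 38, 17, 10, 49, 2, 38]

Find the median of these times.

23.5

Step 1: Sort the data in ascending order: [2, 10, 13, 17, 30, 38, 38, 49]
Step 2: The number of values is n = 8.
Step 3: Since n is even, the median is the average of positions 4 and 5:
  Median = (17 + 30) / 2 = 23.5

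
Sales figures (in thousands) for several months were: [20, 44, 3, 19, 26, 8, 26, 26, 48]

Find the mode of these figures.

26

Step 1: Count the frequency of each value:
  3: appears 1 time(s)
  8: appears 1 time(s)
  19: appears 1 time(s)
  20: appears 1 time(s)
  26: appears 3 time(s)
  44: appears 1 time(s)
  48: appears 1 time(s)
Step 2: The value 26 appears most frequently (3 times).
Step 3: Mode = 26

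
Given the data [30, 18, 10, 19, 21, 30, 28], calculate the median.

21

Step 1: Sort the data in ascending order: [10, 18, 19, 21, 28, 30, 30]
Step 2: The number of values is n = 7.
Step 3: Since n is odd, the median is the middle value at position 4: 21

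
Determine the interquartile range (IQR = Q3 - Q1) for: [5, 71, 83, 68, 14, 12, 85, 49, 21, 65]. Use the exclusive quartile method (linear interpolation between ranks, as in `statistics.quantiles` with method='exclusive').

60.5

Step 1: Sort the data: [5, 12, 14, 21, 49, 65, 68, 71, 83, 85]
Step 2: n = 10
Step 3: Using the exclusive quartile method:
  Q1 = 13.5
  Q2 (median) = 57
  Q3 = 74
  IQR = Q3 - Q1 = 74 - 13.5 = 60.5
Step 4: IQR = 60.5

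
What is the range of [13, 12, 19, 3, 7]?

16

Step 1: Identify the maximum value: max = 19
Step 2: Identify the minimum value: min = 3
Step 3: Range = max - min = 19 - 3 = 16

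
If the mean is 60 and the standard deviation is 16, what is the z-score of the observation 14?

-2.875

Step 1: Recall the z-score formula: z = (x - mu) / sigma
Step 2: Substitute values: z = (14 - 60) / 16
Step 3: z = -46 / 16 = -2.875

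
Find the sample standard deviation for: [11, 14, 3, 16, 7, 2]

5.7764

Step 1: Compute the mean: 8.8333
Step 2: Sum of squared deviations from the mean: 166.8333
Step 3: Sample variance = 166.8333 / 5 = 33.3667
Step 4: Standard deviation = sqrt(33.3667) = 5.7764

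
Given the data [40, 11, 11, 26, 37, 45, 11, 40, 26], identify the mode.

11

Step 1: Count the frequency of each value:
  11: appears 3 time(s)
  26: appears 2 time(s)
  37: appears 1 time(s)
  40: appears 2 time(s)
  45: appears 1 time(s)
Step 2: The value 11 appears most frequently (3 times).
Step 3: Mode = 11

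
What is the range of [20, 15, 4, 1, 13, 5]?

19

Step 1: Identify the maximum value: max = 20
Step 2: Identify the minimum value: min = 1
Step 3: Range = max - min = 20 - 1 = 19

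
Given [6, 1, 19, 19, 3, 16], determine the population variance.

56.8889

Step 1: Compute the mean: (6 + 1 + 19 + 19 + 3 + 16) / 6 = 10.6667
Step 2: Compute squared deviations from the mean:
  (6 - 10.6667)^2 = 21.7778
  (1 - 10.6667)^2 = 93.4444
  (19 - 10.6667)^2 = 69.4444
  (19 - 10.6667)^2 = 69.4444
  (3 - 10.6667)^2 = 58.7778
  (16 - 10.6667)^2 = 28.4444
Step 3: Sum of squared deviations = 341.3333
Step 4: Population variance = 341.3333 / 6 = 56.8889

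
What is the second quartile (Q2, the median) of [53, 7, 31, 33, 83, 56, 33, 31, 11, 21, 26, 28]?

31

Step 1: Sort the data: [7, 11, 21, 26, 28, 31, 31, 33, 33, 53, 56, 83]
Step 2: n = 12
Step 3: Q2 is the median. Since n is even, it is the average of the values at positions 6 and 7:
  Q2 = (31 + 31) / 2 = 31
Step 4: Q2 = 31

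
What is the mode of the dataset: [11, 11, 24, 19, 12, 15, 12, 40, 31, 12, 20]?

12

Step 1: Count the frequency of each value:
  11: appears 2 time(s)
  12: appears 3 time(s)
  15: appears 1 time(s)
  19: appears 1 time(s)
  20: appears 1 time(s)
  24: appears 1 time(s)
  31: appears 1 time(s)
  40: appears 1 time(s)
Step 2: The value 12 appears most frequently (3 times).
Step 3: Mode = 12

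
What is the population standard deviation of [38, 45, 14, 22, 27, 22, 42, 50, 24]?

11.7389

Step 1: Compute the mean: 31.5556
Step 2: Sum of squared deviations from the mean: 1240.2222
Step 3: Population variance = 1240.2222 / 9 = 137.8025
Step 4: Standard deviation = sqrt(137.8025) = 11.7389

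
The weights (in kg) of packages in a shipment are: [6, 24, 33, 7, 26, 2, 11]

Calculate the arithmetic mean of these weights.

15.5714

Step 1: Sum all values: 6 + 24 + 33 + 7 + 26 + 2 + 11 = 109
Step 2: Count the number of values: n = 7
Step 3: Mean = sum / n = 109 / 7 = 15.5714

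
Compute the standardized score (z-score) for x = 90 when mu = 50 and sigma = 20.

2

Step 1: Recall the z-score formula: z = (x - mu) / sigma
Step 2: Substitute values: z = (90 - 50) / 20
Step 3: z = 40 / 20 = 2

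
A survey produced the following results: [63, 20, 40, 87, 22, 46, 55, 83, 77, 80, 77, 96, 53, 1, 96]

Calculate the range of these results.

95

Step 1: Identify the maximum value: max = 96
Step 2: Identify the minimum value: min = 1
Step 3: Range = max - min = 96 - 1 = 95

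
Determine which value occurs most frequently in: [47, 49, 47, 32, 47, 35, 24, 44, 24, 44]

47

Step 1: Count the frequency of each value:
  24: appears 2 time(s)
  32: appears 1 time(s)
  35: appears 1 time(s)
  44: appears 2 time(s)
  47: appears 3 time(s)
  49: appears 1 time(s)
Step 2: The value 47 appears most frequently (3 times).
Step 3: Mode = 47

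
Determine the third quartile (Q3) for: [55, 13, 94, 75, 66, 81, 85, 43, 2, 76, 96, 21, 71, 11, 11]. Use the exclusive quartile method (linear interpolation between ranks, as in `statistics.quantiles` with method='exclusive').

81

Step 1: Sort the data: [2, 11, 11, 13, 21, 43, 55, 66, 71, 75, 76, 81, 85, 94, 96]
Step 2: n = 15
Step 3: Using the exclusive quartile method:
  Q1 = 13
  Q2 (median) = 66
  Q3 = 81
  IQR = Q3 - Q1 = 81 - 13 = 68
Step 4: Q3 = 81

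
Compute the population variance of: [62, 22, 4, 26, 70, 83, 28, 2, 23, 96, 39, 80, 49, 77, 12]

902.7822

Step 1: Compute the mean: (62 + 22 + 4 + 26 + 70 + 83 + 28 + 2 + 23 + 96 + 39 + 80 + 49 + 77 + 12) / 15 = 44.8667
Step 2: Compute squared deviations from the mean:
  (62 - 44.8667)^2 = 293.5511
  (22 - 44.8667)^2 = 522.8844
  (4 - 44.8667)^2 = 1670.0844
  (26 - 44.8667)^2 = 355.9511
  (70 - 44.8667)^2 = 631.6844
  (83 - 44.8667)^2 = 1454.1511
  (28 - 44.8667)^2 = 284.4844
  (2 - 44.8667)^2 = 1837.5511
  (23 - 44.8667)^2 = 478.1511
  (96 - 44.8667)^2 = 2614.6178
  (39 - 44.8667)^2 = 34.4178
  (80 - 44.8667)^2 = 1234.3511
  (49 - 44.8667)^2 = 17.0844
  (77 - 44.8667)^2 = 1032.5511
  (12 - 44.8667)^2 = 1080.2178
Step 3: Sum of squared deviations = 13541.7333
Step 4: Population variance = 13541.7333 / 15 = 902.7822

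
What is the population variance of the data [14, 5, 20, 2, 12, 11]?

34.5556

Step 1: Compute the mean: (14 + 5 + 20 + 2 + 12 + 11) / 6 = 10.6667
Step 2: Compute squared deviations from the mean:
  (14 - 10.6667)^2 = 11.1111
  (5 - 10.6667)^2 = 32.1111
  (20 - 10.6667)^2 = 87.1111
  (2 - 10.6667)^2 = 75.1111
  (12 - 10.6667)^2 = 1.7778
  (11 - 10.6667)^2 = 0.1111
Step 3: Sum of squared deviations = 207.3333
Step 4: Population variance = 207.3333 / 6 = 34.5556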